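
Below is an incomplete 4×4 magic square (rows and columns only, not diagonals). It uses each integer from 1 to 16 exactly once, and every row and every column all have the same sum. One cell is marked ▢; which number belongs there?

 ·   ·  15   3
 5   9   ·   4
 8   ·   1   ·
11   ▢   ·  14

The entries are 1 through 16, which sum to 136, so each line sums to 136/4 = 34.
The remaining cell in row 2 is (2,3) = 34 − 18 = 16.
Using column 1: 5 + 8 + 11 + ? → (1,1) = 34 − 24 = 10.
The remaining cell in column 3 is (4,3) = 34 − 32 = 2.
Using column 4: 3 + 4 + 14 + ? → (3,4) = 34 − 21 = 13.
The remaining cell in row 1 is (1,2) = 34 − 28 = 6.
Row 3 needs 34; the known cells sum to 22, so (3,2) = 12.
The remaining cell in row 4 is (4,2) = 34 − 27 = 7.

7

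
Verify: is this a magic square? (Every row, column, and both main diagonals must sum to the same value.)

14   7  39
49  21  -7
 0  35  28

No — row 1 sums to 60 but column 2 sums to 63.

Row 1: 14 + 7 + 39 = 60.
Row 2: 49 + 21 + (-7) = 63.
Row 3: 0 + 35 + 28 = 63.
Column 1: 14 + 49 + 0 = 63.
Column 2: 7 + 21 + 35 = 63.
Column 3: 39 + (-7) + 28 = 60.
Main diagonal: 14 + 21 + 28 = 63.
Anti-diagonal: 39 + 21 + 0 = 60.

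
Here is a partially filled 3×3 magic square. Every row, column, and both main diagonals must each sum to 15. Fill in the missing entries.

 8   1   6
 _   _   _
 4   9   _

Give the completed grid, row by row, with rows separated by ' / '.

From row 3, 15 − (4 + 9) gives (3,3) = 2.
Column 1 must total 15; the given cells sum to 12, so (2,1) = 3.
Using column 2: 1 + 9 + ? → (2,2) = 15 − 10 = 5.
From column 3, 15 − (6 + 2) gives (2,3) = 7.

8 1 6 / 3 5 7 / 4 9 2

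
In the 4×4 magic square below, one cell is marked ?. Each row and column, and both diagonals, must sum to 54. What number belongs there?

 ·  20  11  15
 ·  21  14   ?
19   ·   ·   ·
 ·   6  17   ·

10

Row 1: 20 + 11 + 15 + ? = 54, so (1,1) = 8.
Column 2: 20 + 21 + 6 + ? = 54, so (3,2) = 7.
Column 3 must total 54; the given cells sum to 42, so (3,3) = 12.
From main diagonal, 54 − (8 + 21 + 12) gives (4,4) = 13.
Anti-diagonal: 15 + 14 + 7 + ? = 54, so (4,1) = 18.
Using row 3: 19 + 7 + 12 + ? → (3,4) = 54 − 38 = 16.
Column 1 needs 54; the known cells sum to 45, so (2,1) = 9.
Using column 4: 15 + 16 + 13 + ? → (2,4) = 54 − 44 = 10.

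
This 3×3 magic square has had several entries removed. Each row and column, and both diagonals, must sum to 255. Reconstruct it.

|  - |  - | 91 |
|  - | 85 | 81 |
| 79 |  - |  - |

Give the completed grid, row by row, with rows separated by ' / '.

87 77 91 / 89 85 81 / 79 93 83

The remaining cell in row 2 is (2,1) = 255 − 166 = 89.
The remaining cell in column 1 is (1,1) = 255 − 168 = 87.
The remaining cell in column 3 is (3,3) = 255 − 172 = 83.
From row 1, 255 − (87 + 91) gives (1,2) = 77.
Using row 3: 79 + 83 + ? → (3,2) = 255 − 162 = 93.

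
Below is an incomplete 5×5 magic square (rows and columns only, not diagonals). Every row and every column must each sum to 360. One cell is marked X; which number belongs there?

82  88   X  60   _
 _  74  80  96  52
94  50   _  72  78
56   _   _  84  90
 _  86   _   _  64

Row 2 needs 360; the known cells sum to 302, so (2,1) = 58.
Row 3: 94 + 50 + 72 + 78 + ? = 360, so (3,3) = 66.
From column 1, 360 − (82 + 58 + 94 + 56) gives (5,1) = 70.
The remaining cell in column 2 is (4,2) = 360 − 298 = 62.
The remaining cell in column 4 is (5,4) = 360 − 312 = 48.
Column 5 must total 360; the given cells sum to 284, so (1,5) = 76.
Row 1 must total 360; the given cells sum to 306, so (1,3) = 54.

54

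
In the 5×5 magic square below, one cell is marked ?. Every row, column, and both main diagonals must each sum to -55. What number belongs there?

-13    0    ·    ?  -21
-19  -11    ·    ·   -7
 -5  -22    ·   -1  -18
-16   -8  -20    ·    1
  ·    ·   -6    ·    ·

Using row 3: -5 + (-22) + (-1) + (-18) + ? → (3,3) = -55 − (-46) = -9.
The remaining cell in row 4 is (4,4) = -55 − (-43) = -12.
Column 1: -13 + (-19) + (-5) + (-16) + ? = -55, so (5,1) = -2.
The remaining cell in column 2 is (5,2) = -55 − (-41) = -14.
Using column 5: -21 + (-7) + (-18) + 1 + ? → (5,5) = -55 − (-45) = -10.
Using anti-diagonal: -21 + (-9) + (-8) + (-2) + ? → (2,4) = -55 − (-40) = -15.
Row 2 needs -55; the known cells sum to -52, so (2,3) = -3.
Row 5 must total -55; the given cells sum to -32, so (5,4) = -23.
Column 3: -3 + (-9) + (-20) + (-6) + ? = -55, so (1,3) = -17.
The remaining cell in column 4 is (1,4) = -55 − (-51) = -4.

-4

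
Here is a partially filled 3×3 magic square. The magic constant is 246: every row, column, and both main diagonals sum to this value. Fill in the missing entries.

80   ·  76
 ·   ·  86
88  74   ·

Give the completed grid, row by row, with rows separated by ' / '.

Row 1 needs 246; the known cells sum to 156, so (1,2) = 90.
Row 3 needs 246; the known cells sum to 162, so (3,3) = 84.
Using column 1: 80 + 88 + ? → (2,1) = 246 − 168 = 78.
Using column 2: 90 + 74 + ? → (2,2) = 246 − 164 = 82.

80 90 76 / 78 82 86 / 88 74 84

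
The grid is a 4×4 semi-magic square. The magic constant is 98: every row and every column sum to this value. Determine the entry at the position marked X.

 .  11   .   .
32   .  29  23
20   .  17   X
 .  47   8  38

From row 2, 98 − (32 + 29 + 23) gives (2,2) = 14.
Using row 4: 47 + 8 + 38 + ? → (4,1) = 98 − 93 = 5.
Column 1: 32 + 20 + 5 + ? = 98, so (1,1) = 41.
Using column 2: 11 + 14 + 47 + ? → (3,2) = 98 − 72 = 26.
Column 3: 29 + 17 + 8 + ? = 98, so (1,3) = 44.
Using row 1: 41 + 11 + 44 + ? → (1,4) = 98 − 96 = 2.
Row 3 must total 98; the given cells sum to 63, so (3,4) = 35.

35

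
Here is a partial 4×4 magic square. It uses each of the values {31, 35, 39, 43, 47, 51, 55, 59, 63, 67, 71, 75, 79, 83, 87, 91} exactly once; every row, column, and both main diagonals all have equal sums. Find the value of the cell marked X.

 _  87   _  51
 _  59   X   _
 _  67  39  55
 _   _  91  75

The 16 entries sum to 976, so each line sums to 976/4 = 244.
Row 3: 67 + 39 + 55 + ? = 244, so (3,1) = 83.
Column 2 needs 244; the known cells sum to 213, so (4,2) = 31.
Column 4 needs 244; the known cells sum to 181, so (2,4) = 63.
Main diagonal must total 244; the given cells sum to 173, so (1,1) = 71.
Row 1 must total 244; the given cells sum to 209, so (1,3) = 35.
Row 4: 31 + 91 + 75 + ? = 244, so (4,1) = 47.
Column 1 needs 244; the known cells sum to 201, so (2,1) = 43.
Column 3 must total 244; the given cells sum to 165, so (2,3) = 79.

79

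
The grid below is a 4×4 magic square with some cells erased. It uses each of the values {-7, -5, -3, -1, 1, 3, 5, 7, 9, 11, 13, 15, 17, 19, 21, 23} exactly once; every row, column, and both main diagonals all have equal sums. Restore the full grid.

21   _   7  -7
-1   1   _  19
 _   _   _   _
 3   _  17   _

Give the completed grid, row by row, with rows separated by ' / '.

21 11 7 -7 / -1 1 13 19 / 9 23 -5 5 / 3 -3 17 15

The 16 entries sum to 128, so each line sums to 128/4 = 32.
Row 1 must total 32; the given cells sum to 21, so (1,2) = 11.
The remaining cell in row 2 is (2,3) = 32 − 19 = 13.
From column 1, 32 − (21 + (-1) + 3) gives (3,1) = 9.
From column 3, 32 − (7 + 13 + 17) gives (3,3) = -5.
Main diagonal needs 32; the known cells sum to 17, so (4,4) = 15.
The remaining cell in anti-diagonal is (3,2) = 32 − 9 = 23.
Row 3: 9 + 23 + (-5) + ? = 32, so (3,4) = 5.
The remaining cell in row 4 is (4,2) = 32 − 35 = -3.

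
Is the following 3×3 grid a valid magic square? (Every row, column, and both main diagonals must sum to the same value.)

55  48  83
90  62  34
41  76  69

Yes

Row 1: 55 + 48 + 83 = 186.
Row 2: 90 + 62 + 34 = 186.
Row 3: 41 + 76 + 69 = 186.
Column 1: 55 + 90 + 41 = 186.
Column 2: 48 + 62 + 76 = 186.
Column 3: 83 + 34 + 69 = 186.
Main diagonal: 55 + 62 + 69 = 186.
Anti-diagonal: 83 + 62 + 41 = 186.
All lines sum to 186.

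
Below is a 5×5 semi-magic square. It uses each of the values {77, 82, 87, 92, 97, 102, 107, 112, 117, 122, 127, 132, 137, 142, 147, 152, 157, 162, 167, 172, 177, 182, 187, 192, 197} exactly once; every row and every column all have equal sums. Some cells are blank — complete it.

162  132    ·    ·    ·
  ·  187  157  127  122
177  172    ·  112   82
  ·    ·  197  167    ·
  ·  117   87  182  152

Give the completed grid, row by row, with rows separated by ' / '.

The 25 entries sum to 3425, so each line sums to 3425/5 = 685.
From row 2, 685 − (187 + 157 + 127 + 122) gives (2,1) = 92.
Using row 3: 177 + 172 + 112 + 82 + ? → (3,3) = 685 − 543 = 142.
The remaining cell in row 5 is (5,1) = 685 − 538 = 147.
From column 1, 685 − (162 + 92 + 177 + 147) gives (4,1) = 107.
The remaining cell in column 2 is (4,2) = 685 − 608 = 77.
Column 3: 157 + 142 + 197 + 87 + ? = 685, so (1,3) = 102.
The remaining cell in column 4 is (1,4) = 685 − 588 = 97.
From row 1, 685 − (162 + 132 + 102 + 97) gives (1,5) = 192.
The remaining cell in row 4 is (4,5) = 685 − 548 = 137.

162 132 102 97 192 / 92 187 157 127 122 / 177 172 142 112 82 / 107 77 197 167 137 / 147 117 87 182 152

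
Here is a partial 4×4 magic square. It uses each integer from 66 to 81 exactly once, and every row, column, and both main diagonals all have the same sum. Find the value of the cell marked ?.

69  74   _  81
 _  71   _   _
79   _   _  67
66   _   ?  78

The entries are 66 through 81, which sum to 1176, so each line sums to 1176/4 = 294.
From row 1, 294 − (69 + 74 + 81) gives (1,3) = 70.
Using column 1: 69 + 79 + 66 + ? → (2,1) = 294 − 214 = 80.
The remaining cell in column 4 is (2,4) = 294 − 226 = 68.
From main diagonal, 294 − (69 + 71 + 78) gives (3,3) = 76.
The remaining cell in row 2 is (2,3) = 294 − 219 = 75.
Row 3 needs 294; the known cells sum to 222, so (3,2) = 72.
From column 2, 294 − (74 + 71 + 72) gives (4,2) = 77.
Column 3 needs 294; the known cells sum to 221, so (4,3) = 73.

73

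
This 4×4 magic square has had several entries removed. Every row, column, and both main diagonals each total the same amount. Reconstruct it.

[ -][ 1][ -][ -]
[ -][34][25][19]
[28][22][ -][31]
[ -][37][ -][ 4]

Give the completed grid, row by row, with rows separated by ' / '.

Column 2 is already complete: 1 + 34 + 22 + 37 = 94, so that is the magic constant.
Row 2: 34 + 25 + 19 + ? = 94, so (2,1) = 16.
Using row 3: 28 + 22 + 31 + ? → (3,3) = 94 − 81 = 13.
The remaining cell in column 4 is (1,4) = 94 − 54 = 40.
The remaining cell in main diagonal is (1,1) = 94 − 51 = 43.
Anti-diagonal must total 94; the given cells sum to 87, so (4,1) = 7.
Row 1 must total 94; the given cells sum to 84, so (1,3) = 10.
From row 4, 94 − (7 + 37 + 4) gives (4,3) = 46.

43 1 10 40 / 16 34 25 19 / 28 22 13 31 / 7 37 46 4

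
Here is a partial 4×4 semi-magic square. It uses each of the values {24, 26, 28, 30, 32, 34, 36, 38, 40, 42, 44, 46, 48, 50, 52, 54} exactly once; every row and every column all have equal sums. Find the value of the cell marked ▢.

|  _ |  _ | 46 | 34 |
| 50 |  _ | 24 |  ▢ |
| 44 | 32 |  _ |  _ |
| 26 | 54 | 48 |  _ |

The 16 entries sum to 624, so each line sums to 624/4 = 156.
Row 4 needs 156; the known cells sum to 128, so (4,4) = 28.
Column 1 needs 156; the known cells sum to 120, so (1,1) = 36.
Column 3: 46 + 24 + 48 + ? = 156, so (3,3) = 38.
Row 1: 36 + 46 + 34 + ? = 156, so (1,2) = 40.
From row 3, 156 − (44 + 32 + 38) gives (3,4) = 42.
Using column 2: 40 + 32 + 54 + ? → (2,2) = 156 − 126 = 30.
Column 4: 34 + 42 + 28 + ? = 156, so (2,4) = 52.

52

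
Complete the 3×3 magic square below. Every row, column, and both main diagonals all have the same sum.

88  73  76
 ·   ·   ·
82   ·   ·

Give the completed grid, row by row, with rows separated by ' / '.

Row 1 is already complete: 88 + 73 + 76 = 237, so that is the magic constant.
Column 1: 88 + 82 + ? = 237, so (2,1) = 67.
Anti-diagonal: 76 + 82 + ? = 237, so (2,2) = 79.
From row 2, 237 − (67 + 79) gives (2,3) = 91.
Column 2 must total 237; the given cells sum to 152, so (3,2) = 85.
Column 3: 76 + 91 + ? = 237, so (3,3) = 70.

88 73 76 / 67 79 91 / 82 85 70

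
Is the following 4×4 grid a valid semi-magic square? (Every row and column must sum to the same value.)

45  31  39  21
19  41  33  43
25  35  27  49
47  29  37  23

Row 1: 45 + 31 + 39 + 21 = 136.
Row 2: 19 + 41 + 33 + 43 = 136.
Row 3: 25 + 35 + 27 + 49 = 136.
Row 4: 47 + 29 + 37 + 23 = 136.
Column 1: 45 + 19 + 25 + 47 = 136.
Column 2: 31 + 41 + 35 + 29 = 136.
Column 3: 39 + 33 + 27 + 37 = 136.
Column 4: 21 + 43 + 49 + 23 = 136.
All lines sum to 136.

Yes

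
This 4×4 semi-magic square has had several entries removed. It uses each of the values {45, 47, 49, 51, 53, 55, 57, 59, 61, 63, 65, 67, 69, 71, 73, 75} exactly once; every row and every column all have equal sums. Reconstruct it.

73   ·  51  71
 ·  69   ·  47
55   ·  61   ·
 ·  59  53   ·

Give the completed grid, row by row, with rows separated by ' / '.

73 45 51 71 / 49 69 75 47 / 55 67 61 57 / 63 59 53 65

The 16 entries sum to 960, so each line sums to 960/4 = 240.
Row 1: 73 + 51 + 71 + ? = 240, so (1,2) = 45.
Column 2: 45 + 69 + 59 + ? = 240, so (3,2) = 67.
Column 3 needs 240; the known cells sum to 165, so (2,3) = 75.
Row 2: 69 + 75 + 47 + ? = 240, so (2,1) = 49.
From row 3, 240 − (55 + 67 + 61) gives (3,4) = 57.
Column 1: 73 + 49 + 55 + ? = 240, so (4,1) = 63.
Column 4 must total 240; the given cells sum to 175, so (4,4) = 65.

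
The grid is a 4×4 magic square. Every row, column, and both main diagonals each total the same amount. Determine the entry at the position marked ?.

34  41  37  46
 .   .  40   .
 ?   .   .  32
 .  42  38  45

44

Row 1 is complete and sums to 158; that is the magic constant.
Using row 4: 42 + 38 + 45 + ? → (4,1) = 158 − 125 = 33.
Using column 3: 37 + 40 + 38 + ? → (3,3) = 158 − 115 = 43.
Column 4: 46 + 32 + 45 + ? = 158, so (2,4) = 35.
From main diagonal, 158 − (34 + 43 + 45) gives (2,2) = 36.
Anti-diagonal must total 158; the given cells sum to 119, so (3,2) = 39.
Row 2 must total 158; the given cells sum to 111, so (2,1) = 47.
The remaining cell in row 3 is (3,1) = 158 − 114 = 44.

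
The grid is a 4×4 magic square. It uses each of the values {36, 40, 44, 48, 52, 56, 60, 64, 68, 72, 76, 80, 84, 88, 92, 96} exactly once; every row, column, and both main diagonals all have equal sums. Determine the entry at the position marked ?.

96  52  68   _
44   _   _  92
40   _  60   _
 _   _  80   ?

The 16 entries sum to 1056, so each line sums to 1056/4 = 264.
Row 1 needs 264; the known cells sum to 216, so (1,4) = 48.
From column 1, 264 − (96 + 44 + 40) gives (4,1) = 84.
The remaining cell in column 3 is (2,3) = 264 − 208 = 56.
Anti-diagonal needs 264; the known cells sum to 188, so (3,2) = 76.
From row 2, 264 − (44 + 56 + 92) gives (2,2) = 72.
Row 3 needs 264; the known cells sum to 176, so (3,4) = 88.
Column 2: 52 + 72 + 76 + ? = 264, so (4,2) = 64.
Using column 4: 48 + 92 + 88 + ? → (4,4) = 264 − 228 = 36.

36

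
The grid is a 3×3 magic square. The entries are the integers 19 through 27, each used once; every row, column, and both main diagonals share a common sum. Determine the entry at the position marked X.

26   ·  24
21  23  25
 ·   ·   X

The entries are 19 through 27, which sum to 207, so each line sums to 207/3 = 69.
From row 1, 69 − (26 + 24) gives (1,2) = 19.
Column 1 needs 69; the known cells sum to 47, so (3,1) = 22.
From column 2, 69 − (19 + 23) gives (3,2) = 27.
Column 3: 24 + 25 + ? = 69, so (3,3) = 20.

20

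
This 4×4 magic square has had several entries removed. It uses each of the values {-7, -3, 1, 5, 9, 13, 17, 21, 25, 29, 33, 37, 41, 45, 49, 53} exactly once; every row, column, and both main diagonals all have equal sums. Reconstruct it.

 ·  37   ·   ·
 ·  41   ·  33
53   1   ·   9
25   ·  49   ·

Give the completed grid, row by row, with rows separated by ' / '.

The 16 entries sum to 368, so each line sums to 368/4 = 92.
Using row 3: 53 + 1 + 9 + ? → (3,3) = 92 − 63 = 29.
From column 2, 92 − (37 + 41 + 1) gives (4,2) = 13.
The remaining cell in row 4 is (4,4) = 92 − 87 = 5.
Column 4 needs 92; the known cells sum to 47, so (1,4) = 45.
Main diagonal needs 92; the known cells sum to 75, so (1,1) = 17.
Using anti-diagonal: 45 + 1 + 25 + ? → (2,3) = 92 − 71 = 21.
Row 1 needs 92; the known cells sum to 99, so (1,3) = -7.
Using row 2: 41 + 21 + 33 + ? → (2,1) = 92 − 95 = -3.

17 37 -7 45 / -3 41 21 33 / 53 1 29 9 / 25 13 49 5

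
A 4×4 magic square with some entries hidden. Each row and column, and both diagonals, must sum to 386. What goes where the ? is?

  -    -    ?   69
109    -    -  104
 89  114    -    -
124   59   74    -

134

Row 4 must total 386; the given cells sum to 257, so (4,4) = 129.
Column 1 must total 386; the given cells sum to 322, so (1,1) = 64.
Using column 4: 69 + 104 + 129 + ? → (3,4) = 386 − 302 = 84.
From anti-diagonal, 386 − (69 + 114 + 124) gives (2,3) = 79.
Using row 2: 109 + 79 + 104 + ? → (2,2) = 386 − 292 = 94.
Row 3: 89 + 114 + 84 + ? = 386, so (3,3) = 99.
Column 2 needs 386; the known cells sum to 267, so (1,2) = 119.
The remaining cell in column 3 is (1,3) = 386 − 252 = 134.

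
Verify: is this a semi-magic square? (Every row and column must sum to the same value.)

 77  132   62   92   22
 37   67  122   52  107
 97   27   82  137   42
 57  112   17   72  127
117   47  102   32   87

Yes

Row 1: 77 + 132 + 62 + 92 + 22 = 385.
Row 2: 37 + 67 + 122 + 52 + 107 = 385.
Row 3: 97 + 27 + 82 + 137 + 42 = 385.
Row 4: 57 + 112 + 17 + 72 + 127 = 385.
Row 5: 117 + 47 + 102 + 32 + 87 = 385.
Column 1: 77 + 37 + 97 + 57 + 117 = 385.
Column 2: 132 + 67 + 27 + 112 + 47 = 385.
Column 3: 62 + 122 + 82 + 17 + 102 = 385.
Column 4: 92 + 52 + 137 + 72 + 32 = 385.
Column 5: 22 + 107 + 42 + 127 + 87 = 385.
All lines sum to 385.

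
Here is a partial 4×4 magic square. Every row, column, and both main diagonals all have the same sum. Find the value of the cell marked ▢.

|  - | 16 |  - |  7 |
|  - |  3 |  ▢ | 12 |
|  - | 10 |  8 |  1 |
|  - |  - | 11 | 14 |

Column 4 is complete and sums to 34; that is the magic constant.
From row 3, 34 − (10 + 8 + 1) gives (3,1) = 15.
Column 2 must total 34; the given cells sum to 29, so (4,2) = 5.
From main diagonal, 34 − (3 + 8 + 14) gives (1,1) = 9.
From row 1, 34 − (9 + 16 + 7) gives (1,3) = 2.
Row 4 must total 34; the given cells sum to 30, so (4,1) = 4.
From column 1, 34 − (9 + 15 + 4) gives (2,1) = 6.
Column 3 must total 34; the given cells sum to 21, so (2,3) = 13.

13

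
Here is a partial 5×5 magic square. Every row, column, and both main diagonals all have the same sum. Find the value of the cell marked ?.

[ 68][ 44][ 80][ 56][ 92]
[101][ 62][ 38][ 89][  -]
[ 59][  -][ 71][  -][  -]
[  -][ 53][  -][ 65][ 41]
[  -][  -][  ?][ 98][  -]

47

Row 1 is complete and sums to 340; that is the magic constant.
Row 2 must total 340; the given cells sum to 290, so (2,5) = 50.
Column 4: 56 + 89 + 65 + 98 + ? = 340, so (3,4) = 32.
From main diagonal, 340 − (68 + 62 + 71 + 65) gives (5,5) = 74.
Anti-diagonal: 92 + 89 + 71 + 53 + ? = 340, so (5,1) = 35.
Column 1 must total 340; the given cells sum to 263, so (4,1) = 77.
Column 5 needs 340; the known cells sum to 257, so (3,5) = 83.
The remaining cell in row 3 is (3,2) = 340 − 245 = 95.
Row 4 needs 340; the known cells sum to 236, so (4,3) = 104.
The remaining cell in column 2 is (5,2) = 340 − 254 = 86.
Using column 3: 80 + 38 + 71 + 104 + ? → (5,3) = 340 − 293 = 47.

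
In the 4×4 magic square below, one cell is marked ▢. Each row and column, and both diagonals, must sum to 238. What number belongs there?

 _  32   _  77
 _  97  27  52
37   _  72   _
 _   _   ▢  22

57

The remaining cell in row 2 is (2,1) = 238 − 176 = 62.
Column 4: 77 + 52 + 22 + ? = 238, so (3,4) = 87.
From main diagonal, 238 − (97 + 72 + 22) gives (1,1) = 47.
Row 1 must total 238; the given cells sum to 156, so (1,3) = 82.
Row 3 must total 238; the given cells sum to 196, so (3,2) = 42.
From column 1, 238 − (47 + 62 + 37) gives (4,1) = 92.
From column 2, 238 − (32 + 97 + 42) gives (4,2) = 67.
Column 3 must total 238; the given cells sum to 181, so (4,3) = 57.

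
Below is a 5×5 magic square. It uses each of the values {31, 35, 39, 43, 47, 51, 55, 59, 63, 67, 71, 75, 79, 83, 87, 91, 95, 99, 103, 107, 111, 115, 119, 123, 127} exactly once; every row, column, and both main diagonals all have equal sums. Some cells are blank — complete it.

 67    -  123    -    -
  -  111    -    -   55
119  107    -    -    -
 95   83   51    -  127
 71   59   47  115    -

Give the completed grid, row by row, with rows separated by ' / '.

The 25 entries sum to 1975, so each line sums to 1975/5 = 395.
Row 4 needs 395; the known cells sum to 356, so (4,4) = 39.
Using row 5: 71 + 59 + 47 + 115 + ? → (5,5) = 395 − 292 = 103.
Using column 1: 67 + 119 + 95 + 71 + ? → (2,1) = 395 − 352 = 43.
From column 2, 395 − (111 + 107 + 83 + 59) gives (1,2) = 35.
The remaining cell in main diagonal is (3,3) = 395 − 320 = 75.
The remaining cell in column 3 is (2,3) = 395 − 296 = 99.
The remaining cell in row 2 is (2,4) = 395 − 308 = 87.
From anti-diagonal, 395 − (87 + 75 + 83 + 71) gives (1,5) = 79.
The remaining cell in row 1 is (1,4) = 395 − 304 = 91.
From column 4, 395 − (91 + 87 + 39 + 115) gives (3,4) = 63.
From column 5, 395 − (79 + 55 + 127 + 103) gives (3,5) = 31.

67 35 123 91 79 / 43 111 99 87 55 / 119 107 75 63 31 / 95 83 51 39 127 / 71 59 47 115 103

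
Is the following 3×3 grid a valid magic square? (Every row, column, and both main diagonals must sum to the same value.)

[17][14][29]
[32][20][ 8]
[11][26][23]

Row 1: 17 + 14 + 29 = 60.
Row 2: 32 + 20 + 8 = 60.
Row 3: 11 + 26 + 23 = 60.
Column 1: 17 + 32 + 11 = 60.
Column 2: 14 + 20 + 26 = 60.
Column 3: 29 + 8 + 23 = 60.
Main diagonal: 17 + 20 + 23 = 60.
Anti-diagonal: 29 + 20 + 11 = 60.
All lines sum to 60.

Yes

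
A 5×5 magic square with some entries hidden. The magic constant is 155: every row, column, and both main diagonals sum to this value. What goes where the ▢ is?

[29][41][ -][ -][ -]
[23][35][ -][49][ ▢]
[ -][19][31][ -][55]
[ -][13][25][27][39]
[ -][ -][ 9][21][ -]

11

Row 4 needs 155; the known cells sum to 104, so (4,1) = 51.
Using column 2: 41 + 35 + 19 + 13 + ? → (5,2) = 155 − 108 = 47.
From main diagonal, 155 − (29 + 35 + 31 + 27) gives (5,5) = 33.
The remaining cell in row 5 is (5,1) = 155 − 110 = 45.
Column 1 needs 155; the known cells sum to 148, so (3,1) = 7.
Anti-diagonal: 49 + 31 + 13 + 45 + ? = 155, so (1,5) = 17.
From row 3, 155 − (7 + 19 + 31 + 55) gives (3,4) = 43.
The remaining cell in column 4 is (1,4) = 155 − 140 = 15.
Column 5: 17 + 55 + 39 + 33 + ? = 155, so (2,5) = 11.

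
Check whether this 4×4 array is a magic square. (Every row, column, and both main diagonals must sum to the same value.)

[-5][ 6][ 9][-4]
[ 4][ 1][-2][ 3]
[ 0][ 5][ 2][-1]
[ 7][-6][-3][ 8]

Row 1: -5 + 6 + 9 + (-4) = 6.
Row 2: 4 + 1 + (-2) + 3 = 6.
Row 3: 0 + 5 + 2 + (-1) = 6.
Row 4: 7 + (-6) + (-3) + 8 = 6.
Column 1: -5 + 4 + 0 + 7 = 6.
Column 2: 6 + 1 + 5 + (-6) = 6.
Column 3: 9 + (-2) + 2 + (-3) = 6.
Column 4: -4 + 3 + (-1) + 8 = 6.
Main diagonal: -5 + 1 + 2 + 8 = 6.
Anti-diagonal: -4 + (-2) + 5 + 7 = 6.
All lines sum to 6.

Yes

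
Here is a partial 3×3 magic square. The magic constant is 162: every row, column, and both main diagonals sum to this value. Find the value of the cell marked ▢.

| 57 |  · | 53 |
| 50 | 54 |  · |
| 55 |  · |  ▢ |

51

From row 1, 162 − (57 + 53) gives (1,2) = 52.
Row 2 must total 162; the given cells sum to 104, so (2,3) = 58.
From column 2, 162 − (52 + 54) gives (3,2) = 56.
Column 3 must total 162; the given cells sum to 111, so (3,3) = 51.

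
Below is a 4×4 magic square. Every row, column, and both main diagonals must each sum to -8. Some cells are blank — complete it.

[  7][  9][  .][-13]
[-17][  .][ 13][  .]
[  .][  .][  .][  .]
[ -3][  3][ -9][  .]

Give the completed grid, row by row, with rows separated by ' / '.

Row 1 needs -8; the known cells sum to 3, so (1,3) = -11.
Row 4 must total -8; the given cells sum to -9, so (4,4) = 1.
Column 1 must total -8; the given cells sum to -13, so (3,1) = 5.
Column 3 must total -8; the given cells sum to -7, so (3,3) = -1.
From main diagonal, -8 − (7 + (-1) + 1) gives (2,2) = -15.
Anti-diagonal: -13 + 13 + (-3) + ? = -8, so (3,2) = -5.
Using row 2: -17 + (-15) + 13 + ? → (2,4) = -8 − (-19) = 11.
Row 3 must total -8; the given cells sum to -1, so (3,4) = -7.

7 9 -11 -13 / -17 -15 13 11 / 5 -5 -1 -7 / -3 3 -9 1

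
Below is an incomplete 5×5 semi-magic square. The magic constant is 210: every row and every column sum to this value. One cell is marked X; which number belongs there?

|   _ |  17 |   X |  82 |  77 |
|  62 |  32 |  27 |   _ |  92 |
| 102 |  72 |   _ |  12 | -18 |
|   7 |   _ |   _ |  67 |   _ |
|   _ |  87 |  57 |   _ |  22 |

-13

Row 2 needs 210; the known cells sum to 213, so (2,4) = -3.
Using row 3: 102 + 72 + 12 + (-18) + ? → (3,3) = 210 − 168 = 42.
Using column 2: 17 + 32 + 72 + 87 + ? → (4,2) = 210 − 208 = 2.
The remaining cell in column 4 is (5,4) = 210 − 158 = 52.
Column 5 needs 210; the known cells sum to 173, so (4,5) = 37.
From row 4, 210 − (7 + 2 + 67 + 37) gives (4,3) = 97.
Using row 5: 87 + 57 + 52 + 22 + ? → (5,1) = 210 − 218 = -8.
From column 1, 210 − (62 + 102 + 7 + (-8)) gives (1,1) = 47.
From column 3, 210 − (27 + 42 + 97 + 57) gives (1,3) = -13.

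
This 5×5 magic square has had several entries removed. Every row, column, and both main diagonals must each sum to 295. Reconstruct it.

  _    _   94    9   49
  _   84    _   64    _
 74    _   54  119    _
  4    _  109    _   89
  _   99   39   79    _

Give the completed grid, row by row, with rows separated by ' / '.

114 29 94 9 49 / 44 84 -1 64 104 / 74 14 54 119 34 / 4 69 109 24 89 / 59 99 39 79 19

The remaining cell in column 3 is (2,3) = 295 − 296 = -1.
Column 4 must total 295; the given cells sum to 271, so (4,4) = 24.
Row 4 must total 295; the given cells sum to 226, so (4,2) = 69.
Using anti-diagonal: 49 + 64 + 54 + 69 + ? → (5,1) = 295 − 236 = 59.
Row 5 needs 295; the known cells sum to 276, so (5,5) = 19.
The remaining cell in main diagonal is (1,1) = 295 − 181 = 114.
Row 1: 114 + 94 + 9 + 49 + ? = 295, so (1,2) = 29.
Using column 1: 114 + 74 + 4 + 59 + ? → (2,1) = 295 − 251 = 44.
From column 2, 295 − (29 + 84 + 69 + 99) gives (3,2) = 14.
From row 2, 295 − (44 + 84 + (-1) + 64) gives (2,5) = 104.
The remaining cell in row 3 is (3,5) = 295 − 261 = 34.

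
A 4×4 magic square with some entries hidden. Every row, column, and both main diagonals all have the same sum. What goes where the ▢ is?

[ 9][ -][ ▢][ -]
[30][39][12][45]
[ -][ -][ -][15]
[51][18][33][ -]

27

Row 2 is complete and sums to 126; that is the magic constant.
Row 4 must total 126; the given cells sum to 102, so (4,4) = 24.
Using column 1: 9 + 30 + 51 + ? → (3,1) = 126 − 90 = 36.
Column 4 must total 126; the given cells sum to 84, so (1,4) = 42.
Using main diagonal: 9 + 39 + 24 + ? → (3,3) = 126 − 72 = 54.
Using anti-diagonal: 42 + 12 + 51 + ? → (3,2) = 126 − 105 = 21.
Column 2 needs 126; the known cells sum to 78, so (1,2) = 48.
Column 3 needs 126; the known cells sum to 99, so (1,3) = 27.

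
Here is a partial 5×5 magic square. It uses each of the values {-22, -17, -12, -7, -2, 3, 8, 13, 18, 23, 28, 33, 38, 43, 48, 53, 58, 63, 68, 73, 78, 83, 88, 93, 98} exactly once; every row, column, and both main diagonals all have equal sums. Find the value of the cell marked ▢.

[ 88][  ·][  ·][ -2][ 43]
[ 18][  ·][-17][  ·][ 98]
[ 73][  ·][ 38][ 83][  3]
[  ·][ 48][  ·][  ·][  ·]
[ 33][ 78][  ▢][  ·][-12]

The 25 entries sum to 950, so each line sums to 950/5 = 190.
Using row 3: 73 + 38 + 83 + 3 + ? → (3,2) = 190 − 197 = -7.
From column 1, 190 − (88 + 18 + 73 + 33) gives (4,1) = -22.
Column 5: 43 + 98 + 3 + (-12) + ? = 190, so (4,5) = 58.
Anti-diagonal must total 190; the given cells sum to 162, so (2,4) = 28.
Row 2 needs 190; the known cells sum to 127, so (2,2) = 63.
From column 2, 190 − (63 + (-7) + 48 + 78) gives (1,2) = 8.
The remaining cell in main diagonal is (4,4) = 190 − 177 = 13.
From row 1, 190 − (88 + 8 + (-2) + 43) gives (1,3) = 53.
Using row 4: -22 + 48 + 13 + 58 + ? → (4,3) = 190 − 97 = 93.
Using column 3: 53 + (-17) + 38 + 93 + ? → (5,3) = 190 − 167 = 23.

23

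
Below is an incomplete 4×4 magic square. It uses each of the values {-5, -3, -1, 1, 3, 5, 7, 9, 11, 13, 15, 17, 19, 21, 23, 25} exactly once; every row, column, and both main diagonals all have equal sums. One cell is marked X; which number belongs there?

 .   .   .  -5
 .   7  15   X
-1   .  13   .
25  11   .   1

The 16 entries sum to 160, so each line sums to 160/4 = 40.
Row 4: 25 + 11 + 1 + ? = 40, so (4,3) = 3.
Using column 3: 15 + 13 + 3 + ? → (1,3) = 40 − 31 = 9.
Main diagonal must total 40; the given cells sum to 21, so (1,1) = 19.
The remaining cell in anti-diagonal is (3,2) = 40 − 35 = 5.
Using row 1: 19 + 9 + (-5) + ? → (1,2) = 40 − 23 = 17.
From row 3, 40 − (-1 + 5 + 13) gives (3,4) = 23.
From column 1, 40 − (19 + (-1) + 25) gives (2,1) = -3.
Column 4 must total 40; the given cells sum to 19, so (2,4) = 21.

21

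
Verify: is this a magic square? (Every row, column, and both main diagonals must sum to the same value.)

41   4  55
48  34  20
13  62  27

No — row 3 sums to 102 but column 2 sums to 100.

Row 1: 41 + 4 + 55 = 100.
Row 2: 48 + 34 + 20 = 102.
Row 3: 13 + 62 + 27 = 102.
Column 1: 41 + 48 + 13 = 102.
Column 2: 4 + 34 + 62 = 100.
Column 3: 55 + 20 + 27 = 102.
Main diagonal: 41 + 34 + 27 = 102.
Anti-diagonal: 55 + 34 + 13 = 102.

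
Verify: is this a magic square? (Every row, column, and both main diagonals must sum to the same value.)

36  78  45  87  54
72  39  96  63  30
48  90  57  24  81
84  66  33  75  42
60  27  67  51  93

Row 1: 36 + 78 + 45 + 87 + 54 = 300.
Row 2: 72 + 39 + 96 + 63 + 30 = 300.
Row 3: 48 + 90 + 57 + 24 + 81 = 300.
Row 4: 84 + 66 + 33 + 75 + 42 = 300.
Row 5: 60 + 27 + 67 + 51 + 93 = 298.
Column 1: 36 + 72 + 48 + 84 + 60 = 300.
Column 2: 78 + 39 + 90 + 66 + 27 = 300.
Column 3: 45 + 96 + 57 + 33 + 67 = 298.
Column 4: 87 + 63 + 24 + 75 + 51 = 300.
Column 5: 54 + 30 + 81 + 42 + 93 = 300.
Main diagonal: 36 + 39 + 57 + 75 + 93 = 300.
Anti-diagonal: 54 + 63 + 57 + 66 + 60 = 300.

No — column 1 sums to 300 but row 5 sums to 298.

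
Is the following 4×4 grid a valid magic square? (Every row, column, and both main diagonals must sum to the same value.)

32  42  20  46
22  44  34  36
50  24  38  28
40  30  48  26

Row 1: 32 + 42 + 20 + 46 = 140.
Row 2: 22 + 44 + 34 + 36 = 136.
Row 3: 50 + 24 + 38 + 28 = 140.
Row 4: 40 + 30 + 48 + 26 = 144.
Column 1: 32 + 22 + 50 + 40 = 144.
Column 2: 42 + 44 + 24 + 30 = 140.
Column 3: 20 + 34 + 38 + 48 = 140.
Column 4: 46 + 36 + 28 + 26 = 136.
Main diagonal: 32 + 44 + 38 + 26 = 140.
Anti-diagonal: 46 + 34 + 24 + 40 = 144.

No — column 2 sums to 140 but anti-diagonal sums to 144.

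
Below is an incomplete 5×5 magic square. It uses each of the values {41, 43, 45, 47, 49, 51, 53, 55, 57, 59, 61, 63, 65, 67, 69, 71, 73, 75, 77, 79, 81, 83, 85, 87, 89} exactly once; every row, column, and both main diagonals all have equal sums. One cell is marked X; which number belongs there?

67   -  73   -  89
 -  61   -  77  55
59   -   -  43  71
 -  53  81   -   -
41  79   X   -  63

57

The 25 entries sum to 1625, so each line sums to 1625/5 = 325.
Column 5: 89 + 55 + 71 + 63 + ? = 325, so (4,5) = 47.
The remaining cell in anti-diagonal is (3,3) = 325 − 260 = 65.
Using row 3: 59 + 65 + 43 + 71 + ? → (3,2) = 325 − 238 = 87.
Column 2: 61 + 87 + 53 + 79 + ? = 325, so (1,2) = 45.
Main diagonal: 67 + 61 + 65 + 63 + ? = 325, so (4,4) = 69.
Row 1 needs 325; the known cells sum to 274, so (1,4) = 51.
From row 4, 325 − (53 + 81 + 69 + 47) gives (4,1) = 75.
From column 1, 325 − (67 + 59 + 75 + 41) gives (2,1) = 83.
The remaining cell in column 4 is (5,4) = 325 − 240 = 85.
From row 2, 325 − (83 + 61 + 77 + 55) gives (2,3) = 49.
Using row 5: 41 + 79 + 85 + 63 + ? → (5,3) = 325 − 268 = 57.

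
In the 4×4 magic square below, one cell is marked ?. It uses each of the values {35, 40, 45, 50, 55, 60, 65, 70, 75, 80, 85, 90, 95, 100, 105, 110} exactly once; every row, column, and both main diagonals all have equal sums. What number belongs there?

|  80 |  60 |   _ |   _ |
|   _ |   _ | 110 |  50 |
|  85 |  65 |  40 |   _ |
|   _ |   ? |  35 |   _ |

The 16 entries sum to 1160, so each line sums to 1160/4 = 290.
Row 3 must total 290; the given cells sum to 190, so (3,4) = 100.
The remaining cell in column 3 is (1,3) = 290 − 185 = 105.
Row 1 must total 290; the given cells sum to 245, so (1,4) = 45.
Column 4 needs 290; the known cells sum to 195, so (4,4) = 95.
Main diagonal needs 290; the known cells sum to 215, so (2,2) = 75.
Anti-diagonal: 45 + 110 + 65 + ? = 290, so (4,1) = 70.
Using row 2: 75 + 110 + 50 + ? → (2,1) = 290 − 235 = 55.
From row 4, 290 − (70 + 35 + 95) gives (4,2) = 90.

90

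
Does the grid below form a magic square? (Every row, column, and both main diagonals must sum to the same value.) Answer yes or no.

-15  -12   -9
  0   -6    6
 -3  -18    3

Row 1: -15 + (-12) + (-9) = -36.
Row 2: 0 + (-6) + 6 = 0.
Row 3: -3 + (-18) + 3 = -18.
Column 1: -15 + 0 + (-3) = -18.
Column 2: -12 + (-6) + (-18) = -36.
Column 3: -9 + 6 + 3 = 0.
Main diagonal: -15 + (-6) + 3 = -18.
Anti-diagonal: -9 + (-6) + (-3) = -18.

No — column 3 sums to 0 but column 2 sums to -36.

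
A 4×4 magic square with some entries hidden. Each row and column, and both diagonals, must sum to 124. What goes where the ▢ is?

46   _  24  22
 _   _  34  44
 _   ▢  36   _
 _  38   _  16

From row 1, 124 − (46 + 24 + 22) gives (1,2) = 32.
Column 3 must total 124; the given cells sum to 94, so (4,3) = 30.
From column 4, 124 − (22 + 44 + 16) gives (3,4) = 42.
The remaining cell in main diagonal is (2,2) = 124 − 98 = 26.
Using row 2: 26 + 34 + 44 + ? → (2,1) = 124 − 104 = 20.
Row 4 must total 124; the given cells sum to 84, so (4,1) = 40.
The remaining cell in column 1 is (3,1) = 124 − 106 = 18.
Column 2 needs 124; the known cells sum to 96, so (3,2) = 28.

28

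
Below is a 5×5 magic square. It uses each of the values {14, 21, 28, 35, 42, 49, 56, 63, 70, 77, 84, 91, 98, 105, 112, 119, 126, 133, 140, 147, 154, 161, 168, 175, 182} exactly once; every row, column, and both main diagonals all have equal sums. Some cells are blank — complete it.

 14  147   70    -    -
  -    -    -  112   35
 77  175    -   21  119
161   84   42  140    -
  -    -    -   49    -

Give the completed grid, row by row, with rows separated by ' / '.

14 147 70 168 91 / 133 56 154 112 35 / 77 175 98 21 119 / 161 84 42 140 63 / 105 28 126 49 182

The 25 entries sum to 2450, so each line sums to 2450/5 = 490.
Row 3 must total 490; the given cells sum to 392, so (3,3) = 98.
Row 4 needs 490; the known cells sum to 427, so (4,5) = 63.
From column 4, 490 − (112 + 21 + 140 + 49) gives (1,4) = 168.
Row 1 must total 490; the given cells sum to 399, so (1,5) = 91.
Column 5 must total 490; the given cells sum to 308, so (5,5) = 182.
Main diagonal: 14 + 98 + 140 + 182 + ? = 490, so (2,2) = 56.
Using anti-diagonal: 91 + 112 + 98 + 84 + ? → (5,1) = 490 − 385 = 105.
Using column 1: 14 + 77 + 161 + 105 + ? → (2,1) = 490 − 357 = 133.
Column 2 must total 490; the given cells sum to 462, so (5,2) = 28.
From row 2, 490 − (133 + 56 + 112 + 35) gives (2,3) = 154.
Row 5 needs 490; the known cells sum to 364, so (5,3) = 126.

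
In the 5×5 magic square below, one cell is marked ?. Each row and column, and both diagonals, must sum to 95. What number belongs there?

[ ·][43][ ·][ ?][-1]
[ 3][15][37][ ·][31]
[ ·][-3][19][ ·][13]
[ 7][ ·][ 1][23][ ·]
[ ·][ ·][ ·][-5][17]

Using row 2: 3 + 15 + 37 + 31 + ? → (2,4) = 95 − 86 = 9.
From column 5, 95 − (-1 + 31 + 13 + 17) gives (4,5) = 35.
Main diagonal: 15 + 19 + 23 + 17 + ? = 95, so (1,1) = 21.
Row 4: 7 + 1 + 23 + 35 + ? = 95, so (4,2) = 29.
Column 2 must total 95; the given cells sum to 84, so (5,2) = 11.
Anti-diagonal needs 95; the known cells sum to 56, so (5,1) = 39.
Row 5: 39 + 11 + (-5) + 17 + ? = 95, so (5,3) = 33.
Using column 1: 21 + 3 + 7 + 39 + ? → (3,1) = 95 − 70 = 25.
Column 3: 37 + 19 + 1 + 33 + ? = 95, so (1,3) = 5.
Using row 1: 21 + 43 + 5 + (-1) + ? → (1,4) = 95 − 68 = 27.

27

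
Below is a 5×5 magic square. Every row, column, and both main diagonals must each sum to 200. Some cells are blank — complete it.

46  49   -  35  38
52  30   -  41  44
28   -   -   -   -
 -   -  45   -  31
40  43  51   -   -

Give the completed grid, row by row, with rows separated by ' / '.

46 49 32 35 38 / 52 30 33 41 44 / 28 36 39 47 50 / 34 42 45 48 31 / 40 43 51 29 37

Row 1: 46 + 49 + 35 + 38 + ? = 200, so (1,3) = 32.
Using row 2: 52 + 30 + 41 + 44 + ? → (2,3) = 200 − 167 = 33.
Column 1: 46 + 52 + 28 + 40 + ? = 200, so (4,1) = 34.
Column 3 must total 200; the given cells sum to 161, so (3,3) = 39.
Anti-diagonal must total 200; the given cells sum to 158, so (4,2) = 42.
Row 4: 34 + 42 + 45 + 31 + ? = 200, so (4,4) = 48.
Column 2: 49 + 30 + 42 + 43 + ? = 200, so (3,2) = 36.
Main diagonal needs 200; the known cells sum to 163, so (5,5) = 37.
From row 5, 200 − (40 + 43 + 51 + 37) gives (5,4) = 29.
Column 4 needs 200; the known cells sum to 153, so (3,4) = 47.
Column 5 must total 200; the given cells sum to 150, so (3,5) = 50.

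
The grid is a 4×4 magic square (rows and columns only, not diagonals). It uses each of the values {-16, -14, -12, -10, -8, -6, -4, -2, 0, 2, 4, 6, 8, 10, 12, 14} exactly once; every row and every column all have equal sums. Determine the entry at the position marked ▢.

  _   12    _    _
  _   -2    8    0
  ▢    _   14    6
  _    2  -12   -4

The 16 entries sum to -16, so each line sums to -16/4 = -4.
Row 2: -2 + 8 + 0 + ? = -4, so (2,1) = -10.
Using row 4: 2 + (-12) + (-4) + ? → (4,1) = -4 − (-14) = 10.
From column 2, -4 − (12 + (-2) + 2) gives (3,2) = -16.
Column 3 needs -4; the known cells sum to 10, so (1,3) = -14.
Column 4: 0 + 6 + (-4) + ? = -4, so (1,4) = -6.
From row 1, -4 − (12 + (-14) + (-6)) gives (1,1) = 4.
Row 3 needs -4; the known cells sum to 4, so (3,1) = -8.

-8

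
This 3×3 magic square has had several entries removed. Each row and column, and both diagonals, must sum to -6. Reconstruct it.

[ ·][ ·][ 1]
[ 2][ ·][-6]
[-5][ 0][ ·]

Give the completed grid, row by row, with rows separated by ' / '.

-3 -4 1 / 2 -2 -6 / -5 0 -1

From row 2, -6 − (2 + (-6)) gives (2,2) = -2.
Row 3 must total -6; the given cells sum to -5, so (3,3) = -1.
From column 1, -6 − (2 + (-5)) gives (1,1) = -3.
Column 2 must total -6; the given cells sum to -2, so (1,2) = -4.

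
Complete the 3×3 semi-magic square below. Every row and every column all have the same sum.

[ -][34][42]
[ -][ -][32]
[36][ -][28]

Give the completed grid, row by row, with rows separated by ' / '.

Column 3 is already complete: 42 + 32 + 28 = 102, so that is the magic constant.
Row 1 needs 102; the known cells sum to 76, so (1,1) = 26.
Using row 3: 36 + 28 + ? → (3,2) = 102 − 64 = 38.
Column 1 needs 102; the known cells sum to 62, so (2,1) = 40.
Column 2 must total 102; the given cells sum to 72, so (2,2) = 30.

26 34 42 / 40 30 32 / 36 38 28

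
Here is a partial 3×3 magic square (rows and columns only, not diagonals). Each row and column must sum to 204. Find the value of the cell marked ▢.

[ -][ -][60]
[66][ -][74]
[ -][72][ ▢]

From row 2, 204 − (66 + 74) gives (2,2) = 64.
The remaining cell in column 2 is (1,2) = 204 − 136 = 68.
Column 3 must total 204; the given cells sum to 134, so (3,3) = 70.

70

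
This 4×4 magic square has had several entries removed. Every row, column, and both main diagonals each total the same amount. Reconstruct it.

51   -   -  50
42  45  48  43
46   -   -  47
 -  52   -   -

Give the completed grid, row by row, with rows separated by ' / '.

51 40 37 50 / 42 45 48 43 / 46 41 44 47 / 39 52 49 38

Row 2 is already complete: 42 + 45 + 48 + 43 = 178, so that is the magic constant.
The remaining cell in column 1 is (4,1) = 178 − 139 = 39.
Column 4 needs 178; the known cells sum to 140, so (4,4) = 38.
Main diagonal must total 178; the given cells sum to 134, so (3,3) = 44.
Anti-diagonal needs 178; the known cells sum to 137, so (3,2) = 41.
From row 4, 178 − (39 + 52 + 38) gives (4,3) = 49.
Column 2 needs 178; the known cells sum to 138, so (1,2) = 40.
Column 3 must total 178; the given cells sum to 141, so (1,3) = 37.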